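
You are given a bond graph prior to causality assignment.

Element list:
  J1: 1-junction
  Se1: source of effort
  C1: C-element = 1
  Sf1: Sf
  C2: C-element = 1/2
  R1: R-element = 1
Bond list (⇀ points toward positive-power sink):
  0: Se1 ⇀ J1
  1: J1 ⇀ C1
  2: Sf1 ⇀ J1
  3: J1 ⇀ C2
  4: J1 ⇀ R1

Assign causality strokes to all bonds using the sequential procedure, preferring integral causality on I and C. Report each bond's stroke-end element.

b0 |J1
b1 |J1
b2 |Sf1
b3 |J1
b4 |J1

b0 stroke→J1  (source Se1 imposes e)
b2 stroke→Sf1  (source Sf1 imposes f)
b1 stroke→J1  (common-f at J1 fixed by 2)
b3 stroke→J1  (common-f at J1 fixed by 2)
b4 stroke→J1  (J1 flow already set via bond 2)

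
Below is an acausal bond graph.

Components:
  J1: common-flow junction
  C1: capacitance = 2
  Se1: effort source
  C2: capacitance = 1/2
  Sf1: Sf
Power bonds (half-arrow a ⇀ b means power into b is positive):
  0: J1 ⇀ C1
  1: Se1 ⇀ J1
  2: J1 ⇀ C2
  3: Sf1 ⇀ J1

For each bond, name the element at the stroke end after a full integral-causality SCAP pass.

b0 |J1
b1 |J1
b2 |J1
b3 |Sf1

bond 1 →J1  (Se1 fixes effort; stroke away)
bond 3 →Sf1  (Sf1 fixes flow; stroke at Sf1)
bond 0 →J1  (J1 flow already set via bond 3)
bond 2 →J1  (J1: bond 3 brought flow, rest push out)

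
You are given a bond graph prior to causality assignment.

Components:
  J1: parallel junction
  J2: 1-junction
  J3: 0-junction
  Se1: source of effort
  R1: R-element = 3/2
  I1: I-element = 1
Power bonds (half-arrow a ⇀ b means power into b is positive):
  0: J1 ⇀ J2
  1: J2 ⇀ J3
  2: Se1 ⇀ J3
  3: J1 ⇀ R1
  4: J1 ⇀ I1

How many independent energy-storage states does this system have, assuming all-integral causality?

1  (I1 all integral)

β2 stroke at J3  (Se1 fixes effort; stroke away)
β1 stroke at J2  (J3 effort already set via bond 2)
β0 stroke at J1  (J2: last free bond brings flow in)
β3 stroke at R1  (J1 effort already set via bond 0)
β4 stroke at I1  (common-e at J1 fixed by 0)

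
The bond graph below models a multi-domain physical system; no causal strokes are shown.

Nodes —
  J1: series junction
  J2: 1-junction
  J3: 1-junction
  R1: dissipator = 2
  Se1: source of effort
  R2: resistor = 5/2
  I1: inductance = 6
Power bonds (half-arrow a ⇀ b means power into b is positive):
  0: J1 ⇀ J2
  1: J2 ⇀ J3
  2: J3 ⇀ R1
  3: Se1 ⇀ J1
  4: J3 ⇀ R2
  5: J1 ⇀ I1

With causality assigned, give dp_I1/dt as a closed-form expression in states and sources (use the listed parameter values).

dp_I1/dt = E_Se1 - 3*p_I1/4

#3 |J1  (Se1 (Se) sets effort on bond)
#5 |I1  (I1: I, integral causality)
#0 |J1  (1-jn J1 has f-setter on 5)
#1 |J2  (J2 flow already set via bond 0)
#2 |J3  (J3 flow already set via bond 1)
#4 |J3  (J3: bond 1 brought flow, rest push out)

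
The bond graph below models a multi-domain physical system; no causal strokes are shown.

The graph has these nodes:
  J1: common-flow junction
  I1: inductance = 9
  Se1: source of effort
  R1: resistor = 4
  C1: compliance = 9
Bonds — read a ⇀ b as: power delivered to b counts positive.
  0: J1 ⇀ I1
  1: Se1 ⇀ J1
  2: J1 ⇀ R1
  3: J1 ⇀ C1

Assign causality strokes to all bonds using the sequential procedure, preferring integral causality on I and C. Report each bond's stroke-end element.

bond 0 stroke→I1
bond 1 stroke→J1
bond 2 stroke→J1
bond 3 stroke→J1

b1 |J1  (Se1 (Se) sets effort on bond)
b0 |I1  (I1 outputs flow p/I1)
b2 |J1  (1-jn J1 has f-setter on 0)
b3 |J1  (J1 flow already set via bond 0)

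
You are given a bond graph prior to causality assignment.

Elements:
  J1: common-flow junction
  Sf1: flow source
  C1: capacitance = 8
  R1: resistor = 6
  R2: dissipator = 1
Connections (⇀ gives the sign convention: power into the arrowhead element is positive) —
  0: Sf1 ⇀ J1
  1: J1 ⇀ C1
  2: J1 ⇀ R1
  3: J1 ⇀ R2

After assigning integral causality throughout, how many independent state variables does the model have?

1  (C1 all integral)

β0 →Sf1  (Sf1: flow source, stroke at near end)
β1 →J1  (J1: bond 0 brought flow, rest push out)
β2 →J1  (common-f at J1 fixed by 0)
β3 →J1  (J1: bond 0 brought flow, rest push out)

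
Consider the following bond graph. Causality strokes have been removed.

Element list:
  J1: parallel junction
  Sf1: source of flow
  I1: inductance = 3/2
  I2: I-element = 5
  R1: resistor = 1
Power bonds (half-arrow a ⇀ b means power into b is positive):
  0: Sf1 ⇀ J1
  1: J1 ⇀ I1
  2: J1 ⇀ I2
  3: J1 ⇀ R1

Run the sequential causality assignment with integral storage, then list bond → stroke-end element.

b0 stroke→Sf1  (Sf1 fixes flow; stroke at Sf1)
b1 stroke→I1  (prefer integral on I1)
b2 stroke→I2  (I2: I, integral causality)
b3 stroke→J1  (J1: last free bond brings effort in)

b0 stroke at Sf1
b1 stroke at I1
b2 stroke at I2
b3 stroke at J1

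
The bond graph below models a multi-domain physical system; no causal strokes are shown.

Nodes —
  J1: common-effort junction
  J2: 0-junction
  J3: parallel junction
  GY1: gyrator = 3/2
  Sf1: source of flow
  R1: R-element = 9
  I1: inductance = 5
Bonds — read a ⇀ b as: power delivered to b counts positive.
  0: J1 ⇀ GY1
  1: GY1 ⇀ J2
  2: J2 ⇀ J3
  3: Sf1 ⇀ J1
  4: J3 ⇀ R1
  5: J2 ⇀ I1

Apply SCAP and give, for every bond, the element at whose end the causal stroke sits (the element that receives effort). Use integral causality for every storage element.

β0 stroke→J1
β1 stroke→J2
β2 stroke→J3
β3 stroke→Sf1
β4 stroke→R1
β5 stroke→I1

#3 →Sf1  (Sf1 fixes flow; stroke at Sf1)
#0 →J1  (closing 0-jn rule on J1)
#1 →J2  (GY GY1: same side as bond 0)
#2 →J3  (J2 effort already set via bond 1)
#5 →I1  (J2: bond 1 brought effort, rest push out)
#4 →R1  (0-jn J3 has e-setter on 2)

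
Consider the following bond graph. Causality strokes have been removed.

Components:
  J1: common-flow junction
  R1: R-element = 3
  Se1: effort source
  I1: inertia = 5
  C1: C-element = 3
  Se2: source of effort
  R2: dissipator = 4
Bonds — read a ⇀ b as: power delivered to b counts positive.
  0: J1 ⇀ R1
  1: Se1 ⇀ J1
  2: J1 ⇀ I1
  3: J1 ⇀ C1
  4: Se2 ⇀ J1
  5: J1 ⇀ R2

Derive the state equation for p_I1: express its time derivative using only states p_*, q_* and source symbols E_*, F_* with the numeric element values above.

dp_I1/dt = E_Se1 + E_Se2 - 7*p_I1/5 - q_C1/3

bond 1 |J1  (Se1 fixes effort; stroke away)
bond 4 |J1  (Se2 (Se) sets effort on bond)
bond 2 |I1  (prefer integral on I1)
bond 0 |J1  (1-jn J1 has f-setter on 2)
bond 3 |J1  (1-jn J1 has f-setter on 2)
bond 5 |J1  (common-f at J1 fixed by 2)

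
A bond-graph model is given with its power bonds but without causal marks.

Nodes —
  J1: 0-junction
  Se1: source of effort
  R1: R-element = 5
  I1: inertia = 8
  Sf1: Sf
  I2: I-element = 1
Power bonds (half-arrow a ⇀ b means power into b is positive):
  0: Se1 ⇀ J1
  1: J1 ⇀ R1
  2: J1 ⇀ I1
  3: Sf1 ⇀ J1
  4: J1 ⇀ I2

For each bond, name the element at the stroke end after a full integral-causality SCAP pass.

β0 stroke at J1  (source Se1 imposes e)
β3 stroke at Sf1  (Sf1 fixes flow; stroke at Sf1)
β1 stroke at R1  (common-e at J1 fixed by 0)
β2 stroke at I1  (J1: bond 0 brought effort, rest push out)
β4 stroke at I2  (J1: bond 0 brought effort, rest push out)

bond 0 stroke at J1
bond 1 stroke at R1
bond 2 stroke at I1
bond 3 stroke at Sf1
bond 4 stroke at I2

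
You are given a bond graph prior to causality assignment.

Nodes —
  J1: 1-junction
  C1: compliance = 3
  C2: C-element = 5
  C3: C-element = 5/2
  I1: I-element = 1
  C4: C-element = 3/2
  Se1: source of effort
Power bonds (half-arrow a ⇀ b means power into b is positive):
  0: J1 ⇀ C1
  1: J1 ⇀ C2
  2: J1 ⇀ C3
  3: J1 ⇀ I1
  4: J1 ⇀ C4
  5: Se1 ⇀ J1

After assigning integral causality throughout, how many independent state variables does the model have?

β5 →J1  (Se1 (Se) sets effort on bond)
β0 →J1  (C1: C, integral causality)
β1 →J1  (C2 integral (e out))
β2 →J1  (C3 outputs effort q/C3)
β3 →I1  (prefer integral on I1)
β4 →J1  (J1 flow already set via bond 3)

5  (C1, C2, C3, C4, I1 all integral)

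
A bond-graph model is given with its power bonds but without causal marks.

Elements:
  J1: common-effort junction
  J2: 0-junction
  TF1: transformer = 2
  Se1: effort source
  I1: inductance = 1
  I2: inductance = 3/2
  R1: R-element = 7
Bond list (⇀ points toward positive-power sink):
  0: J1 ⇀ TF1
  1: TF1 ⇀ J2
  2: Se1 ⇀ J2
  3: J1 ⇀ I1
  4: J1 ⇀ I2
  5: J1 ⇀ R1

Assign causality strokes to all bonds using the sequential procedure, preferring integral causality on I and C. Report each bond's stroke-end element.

β2 →J2  (source Se1 imposes e)
β1 →TF1  (0-jn J2 has e-setter on 2)
β0 →J1  (TF TF1: opposite of bond 1)
β3 →I1  (0-jn J1 has e-setter on 0)
β4 →I2  (0-jn J1 has e-setter on 0)
β5 →R1  (J1 effort already set via bond 0)

bond 0 |J1
bond 1 |TF1
bond 2 |J2
bond 3 |I1
bond 4 |I2
bond 5 |R1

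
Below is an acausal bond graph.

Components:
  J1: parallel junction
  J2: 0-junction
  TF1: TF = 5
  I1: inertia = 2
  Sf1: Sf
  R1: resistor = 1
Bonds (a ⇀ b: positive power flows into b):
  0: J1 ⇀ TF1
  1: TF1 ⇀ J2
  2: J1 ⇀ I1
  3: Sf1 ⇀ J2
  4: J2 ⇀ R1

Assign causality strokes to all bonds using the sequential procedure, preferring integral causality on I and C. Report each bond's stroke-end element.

#3 stroke at Sf1  (Sf1 (Sf) sets flow on bond)
#2 stroke at I1  (I1: I, integral causality)
#0 stroke at J1  (J1: last free bond brings effort in)
#1 stroke at TF1  (TF TF1: opposite of bond 0)
#4 stroke at J2  (only one effort-in slot at J2)

b0 stroke→J1
b1 stroke→TF1
b2 stroke→I1
b3 stroke→Sf1
b4 stroke→J2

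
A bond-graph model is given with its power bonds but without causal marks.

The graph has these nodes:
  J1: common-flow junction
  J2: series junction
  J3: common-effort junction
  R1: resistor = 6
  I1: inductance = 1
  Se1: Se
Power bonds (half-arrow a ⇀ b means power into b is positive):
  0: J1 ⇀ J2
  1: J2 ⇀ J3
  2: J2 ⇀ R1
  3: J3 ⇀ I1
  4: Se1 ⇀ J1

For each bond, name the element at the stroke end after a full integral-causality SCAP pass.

b0 stroke at J2
b1 stroke at J3
b2 stroke at J2
b3 stroke at I1
b4 stroke at J1

#4 stroke at J1  (Se1 (Se) sets effort on bond)
#0 stroke at J2  (closing 1-jn rule on J1)
#3 stroke at I1  (I1: I, integral causality)
#1 stroke at J3  (only one effort-in slot at J3)
#2 stroke at J2  (J2 flow already set via bond 1)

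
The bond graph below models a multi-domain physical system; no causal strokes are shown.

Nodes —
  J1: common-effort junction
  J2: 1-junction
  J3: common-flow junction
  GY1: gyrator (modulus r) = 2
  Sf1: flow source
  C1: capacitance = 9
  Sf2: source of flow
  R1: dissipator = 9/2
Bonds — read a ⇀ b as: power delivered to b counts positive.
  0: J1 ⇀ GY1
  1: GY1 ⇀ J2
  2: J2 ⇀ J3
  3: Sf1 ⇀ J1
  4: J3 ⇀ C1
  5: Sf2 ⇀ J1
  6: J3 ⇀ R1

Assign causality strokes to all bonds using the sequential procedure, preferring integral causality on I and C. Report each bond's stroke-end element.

β3 stroke at Sf1  (Sf1 (Sf) sets flow on bond)
β5 stroke at Sf2  (source Sf2 imposes f)
β0 stroke at J1  (J1: last free bond brings effort in)
β1 stroke at J2  (GY1: gyrator matches bond 0)
β2 stroke at J3  (J2 needs exactly one f-in)
β4 stroke at J3  (C1 outputs effort q/C1)
β6 stroke at R1  (J3: last free bond brings flow in)

#0 →J1
#1 →J2
#2 →J3
#3 →Sf1
#4 →J3
#5 →Sf2
#6 →R1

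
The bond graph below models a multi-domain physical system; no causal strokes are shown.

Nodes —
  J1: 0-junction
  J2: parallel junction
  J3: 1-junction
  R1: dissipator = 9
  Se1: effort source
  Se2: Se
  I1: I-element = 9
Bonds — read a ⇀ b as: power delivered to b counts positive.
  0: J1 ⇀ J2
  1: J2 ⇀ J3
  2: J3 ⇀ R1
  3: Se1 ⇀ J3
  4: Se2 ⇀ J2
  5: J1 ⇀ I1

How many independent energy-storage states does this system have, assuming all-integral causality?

1  (I1 all integral)

b3 |J3  (Se1 fixes effort; stroke away)
b4 |J2  (source Se2 imposes e)
b0 |J1  (0-jn J2 has e-setter on 4)
b1 |J3  (0-jn J2 has e-setter on 4)
b2 |R1  (closing 1-jn rule on J3)
b5 |I1  (common-e at J1 fixed by 0)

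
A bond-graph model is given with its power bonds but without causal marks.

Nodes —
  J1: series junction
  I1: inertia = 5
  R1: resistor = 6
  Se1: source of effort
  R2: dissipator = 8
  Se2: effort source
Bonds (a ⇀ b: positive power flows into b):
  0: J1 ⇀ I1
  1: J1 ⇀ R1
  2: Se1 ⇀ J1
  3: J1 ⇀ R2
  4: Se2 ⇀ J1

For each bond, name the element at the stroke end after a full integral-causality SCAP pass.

#2 stroke at J1  (Se1 (Se) sets effort on bond)
#4 stroke at J1  (Se2 fixes effort; stroke away)
#0 stroke at I1  (I1 integral (f out))
#1 stroke at J1  (J1 flow already set via bond 0)
#3 stroke at J1  (J1: bond 0 brought flow, rest push out)

#0 |I1
#1 |J1
#2 |J1
#3 |J1
#4 |J1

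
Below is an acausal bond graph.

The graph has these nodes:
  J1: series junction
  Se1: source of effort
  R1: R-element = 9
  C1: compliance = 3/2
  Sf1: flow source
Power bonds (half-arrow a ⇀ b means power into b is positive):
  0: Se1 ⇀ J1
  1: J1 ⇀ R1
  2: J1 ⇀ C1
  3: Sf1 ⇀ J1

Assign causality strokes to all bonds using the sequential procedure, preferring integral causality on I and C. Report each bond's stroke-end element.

b0 |J1
b1 |J1
b2 |J1
b3 |Sf1

b0 →J1  (Se1 fixes effort; stroke away)
b3 →Sf1  (source Sf1 imposes f)
b1 →J1  (J1: bond 3 brought flow, rest push out)
b2 →J1  (common-f at J1 fixed by 3)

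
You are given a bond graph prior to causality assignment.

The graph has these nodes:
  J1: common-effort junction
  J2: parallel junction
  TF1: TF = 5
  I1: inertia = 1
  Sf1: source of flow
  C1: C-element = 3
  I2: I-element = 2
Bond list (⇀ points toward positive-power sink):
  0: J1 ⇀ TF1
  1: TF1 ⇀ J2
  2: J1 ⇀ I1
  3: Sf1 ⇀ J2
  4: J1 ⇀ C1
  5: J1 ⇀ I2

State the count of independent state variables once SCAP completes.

3  (C1, I1, I2 all integral)

#3 stroke at Sf1  (Sf1 (Sf) sets flow on bond)
#1 stroke at J2  (J2: last free bond brings effort in)
#0 stroke at TF1  (TF1 one-in-one-out from 1)
#2 stroke at I1  (I1 outputs flow p/I1)
#4 stroke at J1  (C1 integral (e out))
#5 stroke at I2  (J1: bond 4 brought effort, rest push out)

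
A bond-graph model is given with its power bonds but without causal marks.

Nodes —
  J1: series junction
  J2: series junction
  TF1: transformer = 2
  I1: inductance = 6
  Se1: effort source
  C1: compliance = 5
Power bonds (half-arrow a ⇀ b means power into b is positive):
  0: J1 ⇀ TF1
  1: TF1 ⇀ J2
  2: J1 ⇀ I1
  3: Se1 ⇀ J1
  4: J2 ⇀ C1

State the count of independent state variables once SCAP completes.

#3 |J1  (Se1 (Se) sets effort on bond)
#2 |I1  (prefer integral on I1)
#0 |J1  (1-jn J1 has f-setter on 2)
#1 |TF1  (TF1 one-in-one-out from 0)
#4 |J2  (J2 flow already set via bond 1)

2  (C1, I1 all integral)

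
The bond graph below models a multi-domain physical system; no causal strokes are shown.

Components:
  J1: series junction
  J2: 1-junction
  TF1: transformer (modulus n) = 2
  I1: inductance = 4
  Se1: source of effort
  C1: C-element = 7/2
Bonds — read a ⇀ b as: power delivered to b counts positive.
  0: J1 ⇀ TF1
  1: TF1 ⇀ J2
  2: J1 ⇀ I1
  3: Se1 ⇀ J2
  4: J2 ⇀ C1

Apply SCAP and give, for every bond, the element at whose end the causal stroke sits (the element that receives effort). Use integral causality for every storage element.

bond 0 stroke at J1
bond 1 stroke at TF1
bond 2 stroke at I1
bond 3 stroke at J2
bond 4 stroke at J2

#3 stroke at J2  (source Se1 imposes e)
#2 stroke at I1  (I1: I, integral causality)
#0 stroke at J1  (common-f at J1 fixed by 2)
#1 stroke at TF1  (TF TF1: opposite of bond 0)
#4 stroke at J2  (common-f at J2 fixed by 1)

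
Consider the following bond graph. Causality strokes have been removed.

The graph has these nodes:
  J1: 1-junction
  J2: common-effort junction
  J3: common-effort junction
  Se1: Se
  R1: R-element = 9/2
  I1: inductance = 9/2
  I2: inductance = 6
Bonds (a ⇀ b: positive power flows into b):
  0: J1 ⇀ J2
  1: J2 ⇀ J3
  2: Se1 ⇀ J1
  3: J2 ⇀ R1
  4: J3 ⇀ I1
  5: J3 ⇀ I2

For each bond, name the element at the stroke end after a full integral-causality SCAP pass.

bond 2 stroke at J1  (Se1: effort source, stroke at far end)
bond 0 stroke at J2  (closing 1-jn rule on J1)
bond 1 stroke at J3  (common-e at J2 fixed by 0)
bond 3 stroke at R1  (0-jn J2 has e-setter on 0)
bond 4 stroke at I1  (0-jn J3 has e-setter on 1)
bond 5 stroke at I2  (common-e at J3 fixed by 1)

#0 →J2
#1 →J3
#2 →J1
#3 →R1
#4 →I1
#5 →I2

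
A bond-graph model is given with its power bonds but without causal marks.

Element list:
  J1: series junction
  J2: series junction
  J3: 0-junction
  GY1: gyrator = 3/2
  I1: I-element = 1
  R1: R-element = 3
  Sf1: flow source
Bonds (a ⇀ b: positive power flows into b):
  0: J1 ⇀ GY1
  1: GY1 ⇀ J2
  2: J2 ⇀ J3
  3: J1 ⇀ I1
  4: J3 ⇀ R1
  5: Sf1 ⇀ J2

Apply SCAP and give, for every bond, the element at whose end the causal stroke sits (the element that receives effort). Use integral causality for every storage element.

bond 5 →Sf1  (Sf1: flow source, stroke at near end)
bond 1 →J2  (J2: bond 5 brought flow, rest push out)
bond 2 →J2  (1-jn J2 has f-setter on 5)
bond 4 →J3  (closing 0-jn rule on J3)
bond 0 →J1  (GY1: gyrator matches bond 1)
bond 3 →I1  (J1 needs exactly one f-in)

#0 stroke→J1
#1 stroke→J2
#2 stroke→J2
#3 stroke→I1
#4 stroke→J3
#5 stroke→Sf1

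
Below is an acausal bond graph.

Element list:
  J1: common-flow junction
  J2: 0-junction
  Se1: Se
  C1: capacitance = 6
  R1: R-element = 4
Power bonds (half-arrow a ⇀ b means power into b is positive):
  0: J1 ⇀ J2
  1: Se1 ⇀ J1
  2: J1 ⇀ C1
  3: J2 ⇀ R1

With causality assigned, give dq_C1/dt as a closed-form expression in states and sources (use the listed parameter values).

dq_C1/dt = E_Se1/4 - q_C1/24

bond 1 |J1  (Se1: effort source, stroke at far end)
bond 2 |J1  (C1: C, integral causality)
bond 0 |J2  (only one flow-in slot at J1)
bond 3 |R1  (0-jn J2 has e-setter on 0)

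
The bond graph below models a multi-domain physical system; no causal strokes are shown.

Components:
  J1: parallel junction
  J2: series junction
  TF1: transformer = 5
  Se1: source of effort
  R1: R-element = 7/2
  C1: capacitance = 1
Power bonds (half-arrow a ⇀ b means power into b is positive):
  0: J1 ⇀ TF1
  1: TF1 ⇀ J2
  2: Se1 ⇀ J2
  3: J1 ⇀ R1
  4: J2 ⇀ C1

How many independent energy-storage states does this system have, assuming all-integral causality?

b2 |J2  (source Se1 imposes e)
b4 |J2  (C1: C, integral causality)
b1 |TF1  (only one flow-in slot at J2)
b0 |J1  (TF TF1: opposite of bond 1)
b3 |R1  (common-e at J1 fixed by 0)

1  (C1 all integral)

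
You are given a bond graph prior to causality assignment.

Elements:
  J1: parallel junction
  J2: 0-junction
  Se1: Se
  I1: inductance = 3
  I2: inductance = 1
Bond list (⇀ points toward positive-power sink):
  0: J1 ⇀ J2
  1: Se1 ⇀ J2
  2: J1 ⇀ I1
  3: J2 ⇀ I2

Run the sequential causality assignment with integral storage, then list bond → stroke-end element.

β1 →J2  (Se1: effort source, stroke at far end)
β0 →J1  (common-e at J2 fixed by 1)
β3 →I2  (0-jn J2 has e-setter on 1)
β2 →I1  (common-e at J1 fixed by 0)

bond 0 →J1
bond 1 →J2
bond 2 →I1
bond 3 →I2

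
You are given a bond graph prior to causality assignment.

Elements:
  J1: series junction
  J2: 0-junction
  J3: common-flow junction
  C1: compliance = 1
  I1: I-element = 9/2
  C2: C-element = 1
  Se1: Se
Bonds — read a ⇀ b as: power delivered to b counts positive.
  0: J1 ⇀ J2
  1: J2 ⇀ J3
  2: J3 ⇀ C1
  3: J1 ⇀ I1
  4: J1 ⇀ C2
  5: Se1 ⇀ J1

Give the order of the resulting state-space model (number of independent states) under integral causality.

#5 |J1  (Se1: effort source, stroke at far end)
#2 |J3  (C1 outputs effort q/C1)
#1 |J2  (J3 needs exactly one f-in)
#0 |J1  (J2: bond 1 brought effort, rest push out)
#3 |I1  (I1 outputs flow p/I1)
#4 |J1  (1-jn J1 has f-setter on 3)

3  (C1, C2, I1 all integral)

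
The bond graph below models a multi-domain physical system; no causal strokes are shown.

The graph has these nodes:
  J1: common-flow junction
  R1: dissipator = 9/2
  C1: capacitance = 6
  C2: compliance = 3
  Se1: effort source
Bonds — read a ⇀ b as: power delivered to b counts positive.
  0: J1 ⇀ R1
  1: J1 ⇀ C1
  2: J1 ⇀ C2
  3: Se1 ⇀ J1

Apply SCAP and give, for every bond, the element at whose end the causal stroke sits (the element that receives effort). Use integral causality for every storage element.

#3 stroke at J1  (Se1 (Se) sets effort on bond)
#1 stroke at J1  (C1 outputs effort q/C1)
#2 stroke at J1  (C2 outputs effort q/C2)
#0 stroke at R1  (closing 1-jn rule on J1)

β0 stroke at R1
β1 stroke at J1
β2 stroke at J1
β3 stroke at J1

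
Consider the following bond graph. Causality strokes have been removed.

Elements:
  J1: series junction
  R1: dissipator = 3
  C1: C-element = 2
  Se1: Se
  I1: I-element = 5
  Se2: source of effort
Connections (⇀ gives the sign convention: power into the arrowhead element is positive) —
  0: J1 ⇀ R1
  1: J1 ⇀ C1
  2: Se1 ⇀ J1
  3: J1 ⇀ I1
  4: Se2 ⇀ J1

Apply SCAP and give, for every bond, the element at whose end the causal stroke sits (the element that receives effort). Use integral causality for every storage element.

bond 2 stroke→J1  (Se1 fixes effort; stroke away)
bond 4 stroke→J1  (Se2: effort source, stroke at far end)
bond 1 stroke→J1  (prefer integral on C1)
bond 3 stroke→I1  (I1 outputs flow p/I1)
bond 0 stroke→J1  (J1 flow already set via bond 3)

b0 stroke→J1
b1 stroke→J1
b2 stroke→J1
b3 stroke→I1
b4 stroke→J1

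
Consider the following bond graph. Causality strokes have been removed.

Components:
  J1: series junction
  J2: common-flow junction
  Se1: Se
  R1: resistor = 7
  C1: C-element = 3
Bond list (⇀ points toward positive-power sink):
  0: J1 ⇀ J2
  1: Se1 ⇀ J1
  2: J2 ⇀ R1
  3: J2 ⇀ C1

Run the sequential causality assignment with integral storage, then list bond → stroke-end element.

b0 stroke at J2
b1 stroke at J1
b2 stroke at R1
b3 stroke at J2

bond 1 →J1  (Se1 fixes effort; stroke away)
bond 0 →J2  (closing 1-jn rule on J1)
bond 3 →J2  (prefer integral on C1)
bond 2 →R1  (only one flow-in slot at J2)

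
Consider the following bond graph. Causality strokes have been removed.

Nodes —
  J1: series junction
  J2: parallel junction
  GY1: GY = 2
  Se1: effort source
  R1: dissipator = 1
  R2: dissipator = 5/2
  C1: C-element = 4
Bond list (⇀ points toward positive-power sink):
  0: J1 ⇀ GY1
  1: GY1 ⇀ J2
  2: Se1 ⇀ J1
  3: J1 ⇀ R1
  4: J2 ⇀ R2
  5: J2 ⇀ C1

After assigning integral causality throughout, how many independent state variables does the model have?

1  (C1 all integral)

#2 stroke at J1  (Se1 fixes effort; stroke away)
#5 stroke at J2  (C1 outputs effort q/C1)
#1 stroke at GY1  (0-jn J2 has e-setter on 5)
#4 stroke at R2  (0-jn J2 has e-setter on 5)
#0 stroke at GY1  (GY1: gyrator matches bond 1)
#3 stroke at J1  (common-f at J1 fixed by 0)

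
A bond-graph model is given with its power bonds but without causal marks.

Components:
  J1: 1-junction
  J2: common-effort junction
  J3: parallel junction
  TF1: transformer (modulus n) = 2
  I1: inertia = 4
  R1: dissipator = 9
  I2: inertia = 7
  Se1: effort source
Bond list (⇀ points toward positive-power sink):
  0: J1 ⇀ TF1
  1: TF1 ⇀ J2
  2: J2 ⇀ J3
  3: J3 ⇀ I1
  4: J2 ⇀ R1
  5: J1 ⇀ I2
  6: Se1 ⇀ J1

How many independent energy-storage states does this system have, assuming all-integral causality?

#6 stroke at J1  (source Se1 imposes e)
#3 stroke at I1  (I1: I, integral causality)
#2 stroke at J3  (J3 needs exactly one e-in)
#5 stroke at I2  (I2 outputs flow p/I2)
#0 stroke at J1  (1-jn J1 has f-setter on 5)
#1 stroke at TF1  (TF1 one-in-one-out from 0)
#4 stroke at J2  (only one effort-in slot at J2)

2  (I1, I2 all integral)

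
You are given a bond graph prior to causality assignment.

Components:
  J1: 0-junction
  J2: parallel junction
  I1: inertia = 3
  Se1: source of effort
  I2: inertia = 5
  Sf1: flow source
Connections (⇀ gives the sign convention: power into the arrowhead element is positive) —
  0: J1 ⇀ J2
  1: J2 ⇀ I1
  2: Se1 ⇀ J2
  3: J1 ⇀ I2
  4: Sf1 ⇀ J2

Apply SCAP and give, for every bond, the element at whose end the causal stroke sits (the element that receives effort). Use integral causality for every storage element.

b0 stroke at J1
b1 stroke at I1
b2 stroke at J2
b3 stroke at I2
b4 stroke at Sf1

bond 2 |J2  (Se1 (Se) sets effort on bond)
bond 4 |Sf1  (Sf1 (Sf) sets flow on bond)
bond 0 |J1  (J2 effort already set via bond 2)
bond 1 |I1  (J2 effort already set via bond 2)
bond 3 |I2  (common-e at J1 fixed by 0)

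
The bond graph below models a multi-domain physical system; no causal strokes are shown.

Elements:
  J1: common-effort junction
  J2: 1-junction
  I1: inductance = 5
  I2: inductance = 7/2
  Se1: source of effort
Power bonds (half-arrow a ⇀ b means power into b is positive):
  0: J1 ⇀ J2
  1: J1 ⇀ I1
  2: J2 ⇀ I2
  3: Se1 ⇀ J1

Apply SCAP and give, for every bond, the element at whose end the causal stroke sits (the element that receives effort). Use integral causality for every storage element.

b0 stroke at J2
b1 stroke at I1
b2 stroke at I2
b3 stroke at J1

β3 stroke at J1  (Se1: effort source, stroke at far end)
β0 stroke at J2  (0-jn J1 has e-setter on 3)
β1 stroke at I1  (0-jn J1 has e-setter on 3)
β2 stroke at I2  (J2: last free bond brings flow in)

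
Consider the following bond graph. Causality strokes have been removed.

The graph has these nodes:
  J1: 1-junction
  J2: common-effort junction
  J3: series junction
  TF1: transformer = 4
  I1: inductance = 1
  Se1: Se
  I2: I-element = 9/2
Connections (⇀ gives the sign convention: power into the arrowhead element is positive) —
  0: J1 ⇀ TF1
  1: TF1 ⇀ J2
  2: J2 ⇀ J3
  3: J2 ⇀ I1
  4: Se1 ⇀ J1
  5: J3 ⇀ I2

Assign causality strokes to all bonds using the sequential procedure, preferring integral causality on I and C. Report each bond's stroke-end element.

b4 stroke→J1  (source Se1 imposes e)
b0 stroke→TF1  (J1: last free bond brings flow in)
b1 stroke→J2  (TF1 one-in-one-out from 0)
b2 stroke→J3  (0-jn J2 has e-setter on 1)
b3 stroke→I1  (common-e at J2 fixed by 1)
b5 stroke→I2  (J3: last free bond brings flow in)

bond 0 stroke→TF1
bond 1 stroke→J2
bond 2 stroke→J3
bond 3 stroke→I1
bond 4 stroke→J1
bond 5 stroke→I2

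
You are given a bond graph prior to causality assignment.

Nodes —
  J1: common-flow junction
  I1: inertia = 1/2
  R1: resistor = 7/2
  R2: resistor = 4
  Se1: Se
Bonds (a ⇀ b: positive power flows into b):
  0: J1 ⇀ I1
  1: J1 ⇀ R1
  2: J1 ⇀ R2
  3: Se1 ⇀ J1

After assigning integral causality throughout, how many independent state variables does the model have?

1  (I1 all integral)

b3 stroke→J1  (Se1 (Se) sets effort on bond)
b0 stroke→I1  (I1 integral (f out))
b1 stroke→J1  (common-f at J1 fixed by 0)
b2 stroke→J1  (J1: bond 0 brought flow, rest push out)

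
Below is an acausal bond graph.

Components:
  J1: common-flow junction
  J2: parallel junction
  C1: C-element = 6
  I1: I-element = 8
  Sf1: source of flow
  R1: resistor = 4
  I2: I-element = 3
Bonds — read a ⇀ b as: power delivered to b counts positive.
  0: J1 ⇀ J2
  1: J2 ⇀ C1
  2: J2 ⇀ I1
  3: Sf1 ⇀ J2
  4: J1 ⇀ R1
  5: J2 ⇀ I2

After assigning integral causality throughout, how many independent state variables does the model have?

#3 |Sf1  (source Sf1 imposes f)
#1 |J2  (prefer integral on C1)
#0 |J1  (J2: bond 1 brought effort, rest push out)
#2 |I1  (J2: bond 1 brought effort, rest push out)
#5 |I2  (common-e at J2 fixed by 1)
#4 |R1  (J1 needs exactly one f-in)

3  (C1, I1, I2 all integral)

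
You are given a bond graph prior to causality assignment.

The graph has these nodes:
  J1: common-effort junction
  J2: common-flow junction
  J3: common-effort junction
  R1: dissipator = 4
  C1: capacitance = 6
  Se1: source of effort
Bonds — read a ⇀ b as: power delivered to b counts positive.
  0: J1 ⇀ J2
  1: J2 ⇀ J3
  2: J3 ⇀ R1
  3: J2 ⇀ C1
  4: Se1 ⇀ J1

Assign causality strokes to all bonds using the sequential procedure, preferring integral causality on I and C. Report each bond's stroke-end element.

β0 →J2
β1 →J3
β2 →R1
β3 →J2
β4 →J1

b4 stroke at J1  (Se1 fixes effort; stroke away)
b0 stroke at J2  (J1: bond 4 brought effort, rest push out)
b3 stroke at J2  (C1 integral (e out))
b1 stroke at J3  (closing 1-jn rule on J2)
b2 stroke at R1  (0-jn J3 has e-setter on 1)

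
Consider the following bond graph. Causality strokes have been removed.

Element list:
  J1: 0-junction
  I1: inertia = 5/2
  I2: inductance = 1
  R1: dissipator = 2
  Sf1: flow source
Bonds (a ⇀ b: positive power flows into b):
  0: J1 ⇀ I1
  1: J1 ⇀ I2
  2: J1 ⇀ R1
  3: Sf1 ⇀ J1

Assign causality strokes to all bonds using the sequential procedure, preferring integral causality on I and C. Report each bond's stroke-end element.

bond 0 stroke at I1
bond 1 stroke at I2
bond 2 stroke at J1
bond 3 stroke at Sf1

bond 3 →Sf1  (Sf1 fixes flow; stroke at Sf1)
bond 0 →I1  (prefer integral on I1)
bond 1 →I2  (I2 integral (f out))
bond 2 →J1  (J1 needs exactly one e-in)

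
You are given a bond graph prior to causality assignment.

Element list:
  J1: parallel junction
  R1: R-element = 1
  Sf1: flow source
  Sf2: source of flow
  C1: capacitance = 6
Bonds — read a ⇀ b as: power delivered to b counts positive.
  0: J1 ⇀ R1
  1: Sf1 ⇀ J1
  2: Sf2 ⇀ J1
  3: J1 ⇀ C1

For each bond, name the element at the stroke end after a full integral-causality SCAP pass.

β1 stroke→Sf1  (Sf1 (Sf) sets flow on bond)
β2 stroke→Sf2  (source Sf2 imposes f)
β3 stroke→J1  (C1 outputs effort q/C1)
β0 stroke→R1  (J1: bond 3 brought effort, rest push out)

b0 |R1
b1 |Sf1
b2 |Sf2
b3 |J1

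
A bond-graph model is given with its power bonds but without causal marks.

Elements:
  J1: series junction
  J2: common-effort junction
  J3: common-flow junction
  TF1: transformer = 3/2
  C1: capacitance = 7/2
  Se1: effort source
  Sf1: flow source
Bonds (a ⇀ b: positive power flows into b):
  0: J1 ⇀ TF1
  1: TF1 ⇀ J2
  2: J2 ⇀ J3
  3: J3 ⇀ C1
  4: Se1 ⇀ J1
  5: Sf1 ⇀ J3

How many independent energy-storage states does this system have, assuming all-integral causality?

1  (C1 all integral)

β4 stroke→J1  (source Se1 imposes e)
β5 stroke→Sf1  (Sf1: flow source, stroke at near end)
β0 stroke→TF1  (closing 1-jn rule on J1)
β2 stroke→J3  (J3 flow already set via bond 5)
β3 stroke→J3  (J3 flow already set via bond 5)
β1 stroke→J2  (TF TF1: opposite of bond 0)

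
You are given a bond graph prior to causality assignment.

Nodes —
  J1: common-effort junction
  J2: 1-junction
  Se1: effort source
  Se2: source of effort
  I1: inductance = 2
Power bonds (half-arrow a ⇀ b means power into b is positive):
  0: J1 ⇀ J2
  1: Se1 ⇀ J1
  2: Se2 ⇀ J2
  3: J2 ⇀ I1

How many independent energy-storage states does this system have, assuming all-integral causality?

bond 1 stroke→J1  (source Se1 imposes e)
bond 2 stroke→J2  (Se2 fixes effort; stroke away)
bond 0 stroke→J2  (0-jn J1 has e-setter on 1)
bond 3 stroke→I1  (J2 needs exactly one f-in)

1  (I1 all integral)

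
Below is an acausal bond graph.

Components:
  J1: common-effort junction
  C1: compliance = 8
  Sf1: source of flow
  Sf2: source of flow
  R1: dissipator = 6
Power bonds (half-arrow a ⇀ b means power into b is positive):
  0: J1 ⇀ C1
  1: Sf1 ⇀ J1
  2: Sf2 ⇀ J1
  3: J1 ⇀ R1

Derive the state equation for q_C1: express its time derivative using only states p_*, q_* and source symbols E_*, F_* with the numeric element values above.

β1 |Sf1  (Sf1: flow source, stroke at near end)
β2 |Sf2  (source Sf2 imposes f)
β0 |J1  (prefer integral on C1)
β3 |R1  (common-e at J1 fixed by 0)

dq_C1/dt = F_Sf1 + F_Sf2 - q_C1/48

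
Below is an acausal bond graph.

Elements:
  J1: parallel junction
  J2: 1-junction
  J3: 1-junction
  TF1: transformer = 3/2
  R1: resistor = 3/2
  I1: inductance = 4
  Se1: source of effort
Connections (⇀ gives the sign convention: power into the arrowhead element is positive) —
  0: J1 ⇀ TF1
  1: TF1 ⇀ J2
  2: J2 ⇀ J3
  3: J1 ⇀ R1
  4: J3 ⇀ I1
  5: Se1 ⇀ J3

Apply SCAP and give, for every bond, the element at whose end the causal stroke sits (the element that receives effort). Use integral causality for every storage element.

bond 5 →J3  (Se1 fixes effort; stroke away)
bond 4 →I1  (I1 integral (f out))
bond 2 →J3  (J3: bond 4 brought flow, rest push out)
bond 1 →J2  (common-f at J2 fixed by 2)
bond 0 →TF1  (TF1: transformer flips bond 1)
bond 3 →J1  (J1 needs exactly one e-in)

bond 0 |TF1
bond 1 |J2
bond 2 |J3
bond 3 |J1
bond 4 |I1
bond 5 |J3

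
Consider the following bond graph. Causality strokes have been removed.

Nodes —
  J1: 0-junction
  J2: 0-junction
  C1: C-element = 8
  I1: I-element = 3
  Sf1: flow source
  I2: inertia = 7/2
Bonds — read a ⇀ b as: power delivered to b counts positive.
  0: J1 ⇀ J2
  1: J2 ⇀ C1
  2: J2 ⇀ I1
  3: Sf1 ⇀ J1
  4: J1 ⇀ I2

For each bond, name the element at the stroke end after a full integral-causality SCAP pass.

b0 stroke→J1
b1 stroke→J2
b2 stroke→I1
b3 stroke→Sf1
b4 stroke→I2

bond 3 →Sf1  (Sf1 fixes flow; stroke at Sf1)
bond 1 →J2  (C1 outputs effort q/C1)
bond 0 →J1  (J2 effort already set via bond 1)
bond 2 →I1  (common-e at J2 fixed by 1)
bond 4 →I2  (J1 effort already set via bond 0)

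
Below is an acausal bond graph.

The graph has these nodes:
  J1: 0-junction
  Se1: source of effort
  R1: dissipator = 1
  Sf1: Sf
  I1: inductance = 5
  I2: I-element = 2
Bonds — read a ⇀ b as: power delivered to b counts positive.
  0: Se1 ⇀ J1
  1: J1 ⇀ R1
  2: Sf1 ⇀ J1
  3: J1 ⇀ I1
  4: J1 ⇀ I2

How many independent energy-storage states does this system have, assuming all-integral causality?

2  (I1, I2 all integral)

b0 stroke→J1  (Se1: effort source, stroke at far end)
b2 stroke→Sf1  (Sf1 fixes flow; stroke at Sf1)
b1 stroke→R1  (0-jn J1 has e-setter on 0)
b3 stroke→I1  (0-jn J1 has e-setter on 0)
b4 stroke→I2  (common-e at J1 fixed by 0)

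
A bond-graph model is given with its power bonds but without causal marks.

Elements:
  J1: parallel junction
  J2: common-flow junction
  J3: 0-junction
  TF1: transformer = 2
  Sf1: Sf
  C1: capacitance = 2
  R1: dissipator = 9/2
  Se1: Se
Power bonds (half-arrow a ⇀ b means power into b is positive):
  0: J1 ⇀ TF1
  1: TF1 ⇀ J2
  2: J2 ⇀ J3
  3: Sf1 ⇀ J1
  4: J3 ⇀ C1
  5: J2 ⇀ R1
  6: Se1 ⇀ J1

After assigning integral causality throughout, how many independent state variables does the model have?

b3 stroke at Sf1  (source Sf1 imposes f)
b6 stroke at J1  (source Se1 imposes e)
b0 stroke at TF1  (common-e at J1 fixed by 6)
b1 stroke at J2  (through TF1, causality passes straight; one stroke at TF1)
b4 stroke at J3  (prefer integral on C1)
b2 stroke at J2  (J3: bond 4 brought effort, rest push out)
b5 stroke at R1  (closing 1-jn rule on J2)

1  (C1 all integral)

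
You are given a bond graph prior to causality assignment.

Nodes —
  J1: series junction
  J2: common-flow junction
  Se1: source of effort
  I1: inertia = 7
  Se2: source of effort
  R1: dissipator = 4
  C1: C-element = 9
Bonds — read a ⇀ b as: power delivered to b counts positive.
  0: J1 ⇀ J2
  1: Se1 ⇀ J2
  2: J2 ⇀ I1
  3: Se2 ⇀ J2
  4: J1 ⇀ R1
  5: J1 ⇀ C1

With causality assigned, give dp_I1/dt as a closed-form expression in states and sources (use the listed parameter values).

dp_I1/dt = E_Se1 + E_Se2 - 4*p_I1/7 - q_C1/9

b1 stroke→J2  (Se1: effort source, stroke at far end)
b3 stroke→J2  (Se2: effort source, stroke at far end)
b2 stroke→I1  (I1: I, integral causality)
b0 stroke→J2  (J2: bond 2 brought flow, rest push out)
b4 stroke→J1  (J1: bond 0 brought flow, rest push out)
b5 stroke→J1  (1-jn J1 has f-setter on 0)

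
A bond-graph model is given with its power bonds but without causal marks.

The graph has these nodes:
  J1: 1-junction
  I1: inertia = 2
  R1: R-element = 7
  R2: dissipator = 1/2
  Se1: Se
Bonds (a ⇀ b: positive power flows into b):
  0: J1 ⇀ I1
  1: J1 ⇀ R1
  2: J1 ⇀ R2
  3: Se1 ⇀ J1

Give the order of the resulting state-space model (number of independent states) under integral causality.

bond 3 stroke at J1  (Se1 fixes effort; stroke away)
bond 0 stroke at I1  (I1 outputs flow p/I1)
bond 1 stroke at J1  (1-jn J1 has f-setter on 0)
bond 2 stroke at J1  (J1 flow already set via bond 0)

1  (I1 all integral)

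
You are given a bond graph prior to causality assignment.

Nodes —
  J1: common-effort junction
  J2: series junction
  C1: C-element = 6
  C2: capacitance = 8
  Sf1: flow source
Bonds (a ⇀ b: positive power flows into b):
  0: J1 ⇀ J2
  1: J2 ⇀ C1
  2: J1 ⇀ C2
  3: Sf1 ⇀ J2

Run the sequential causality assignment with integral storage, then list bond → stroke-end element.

#3 |Sf1  (Sf1 (Sf) sets flow on bond)
#0 |J2  (common-f at J2 fixed by 3)
#1 |J2  (common-f at J2 fixed by 3)
#2 |J1  (J1 needs exactly one e-in)

β0 |J2
β1 |J2
β2 |J1
β3 |Sf1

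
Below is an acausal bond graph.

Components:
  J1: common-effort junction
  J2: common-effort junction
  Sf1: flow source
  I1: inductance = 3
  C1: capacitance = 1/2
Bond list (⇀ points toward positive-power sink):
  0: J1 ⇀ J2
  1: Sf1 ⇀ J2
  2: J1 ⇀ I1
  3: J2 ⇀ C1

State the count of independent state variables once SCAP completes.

bond 1 |Sf1  (Sf1: flow source, stroke at near end)
bond 2 |I1  (I1 integral (f out))
bond 0 |J1  (only one effort-in slot at J1)
bond 3 |J2  (J2 needs exactly one e-in)

2  (C1, I1 all integral)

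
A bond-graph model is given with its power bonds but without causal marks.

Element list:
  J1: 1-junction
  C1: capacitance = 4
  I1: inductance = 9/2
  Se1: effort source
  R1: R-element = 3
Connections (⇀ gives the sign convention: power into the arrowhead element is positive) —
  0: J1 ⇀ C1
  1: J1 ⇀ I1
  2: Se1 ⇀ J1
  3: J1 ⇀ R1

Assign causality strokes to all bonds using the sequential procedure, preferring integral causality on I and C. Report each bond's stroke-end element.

β2 |J1  (Se1 (Se) sets effort on bond)
β0 |J1  (C1 outputs effort q/C1)
β1 |I1  (I1 outputs flow p/I1)
β3 |J1  (1-jn J1 has f-setter on 1)

b0 |J1
b1 |I1
b2 |J1
b3 |J1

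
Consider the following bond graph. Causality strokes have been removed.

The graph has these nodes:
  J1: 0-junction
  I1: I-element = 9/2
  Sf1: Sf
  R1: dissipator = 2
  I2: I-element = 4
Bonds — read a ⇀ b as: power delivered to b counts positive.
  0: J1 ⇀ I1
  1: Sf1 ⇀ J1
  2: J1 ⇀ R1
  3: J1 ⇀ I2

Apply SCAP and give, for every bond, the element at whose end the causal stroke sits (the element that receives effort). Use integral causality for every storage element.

bond 0 →I1
bond 1 →Sf1
bond 2 →J1
bond 3 →I2

b1 stroke at Sf1  (Sf1 fixes flow; stroke at Sf1)
b0 stroke at I1  (I1 integral (f out))
b3 stroke at I2  (prefer integral on I2)
b2 stroke at J1  (closing 0-jn rule on J1)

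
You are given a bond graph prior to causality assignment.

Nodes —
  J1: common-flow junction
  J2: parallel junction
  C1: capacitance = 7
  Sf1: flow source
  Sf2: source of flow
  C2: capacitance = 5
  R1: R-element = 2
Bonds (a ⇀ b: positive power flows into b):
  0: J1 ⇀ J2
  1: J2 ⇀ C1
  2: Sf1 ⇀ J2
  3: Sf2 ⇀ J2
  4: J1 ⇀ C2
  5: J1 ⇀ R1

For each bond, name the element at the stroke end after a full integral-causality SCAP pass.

#0 stroke→J1
#1 stroke→J2
#2 stroke→Sf1
#3 stroke→Sf2
#4 stroke→J1
#5 stroke→R1

bond 2 →Sf1  (source Sf1 imposes f)
bond 3 →Sf2  (Sf2 fixes flow; stroke at Sf2)
bond 1 →J2  (C1 integral (e out))
bond 0 →J1  (J2 effort already set via bond 1)
bond 4 →J1  (prefer integral on C2)
bond 5 →R1  (J1 needs exactly one f-in)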